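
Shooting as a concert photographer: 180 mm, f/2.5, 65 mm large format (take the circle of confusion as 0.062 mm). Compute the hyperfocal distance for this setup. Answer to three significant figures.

209 m

Hyperfocal distance H = f²/(N·c) + f = 180²/(2.5 × 0.062) + 180 = 32400/0.155 + 180 ≈ 209212.3 mm ≈ 209 m.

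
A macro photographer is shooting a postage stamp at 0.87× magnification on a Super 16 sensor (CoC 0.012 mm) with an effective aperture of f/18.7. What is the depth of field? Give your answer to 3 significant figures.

0.593 mm

At magnification m, DoF ≈ 2·N_eff·c/m² = 2 × 18.7 × 0.012 / 0.87² = 0.4488 / 0.7569 ≈ 0.593 mm.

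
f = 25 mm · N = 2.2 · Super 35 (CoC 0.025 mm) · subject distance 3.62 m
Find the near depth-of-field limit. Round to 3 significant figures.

2.75 m

Hyperfocal distance H = f²/(N·c) + f = 25²/(2.2 × 0.025) + 25 = 625/0.055 + 25 ≈ 11388.6 mm ≈ 11.39 m.
Near limit Dn = s·(H − f)/(H + s − 2f) = 3620 × (11388.6 − 25) / (11388.6 + 3620 − 2 × 25) = 3620 × 11363.6 / 14958.6 ≈ 2750.0 mm ≈ 2.75 m.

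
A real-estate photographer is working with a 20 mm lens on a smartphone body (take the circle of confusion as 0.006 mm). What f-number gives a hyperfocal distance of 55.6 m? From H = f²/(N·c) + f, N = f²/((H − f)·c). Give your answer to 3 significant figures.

Rearrange H = f²/(N·c) + f for N: N = f² / ((H − f)·c).
N = 20² / ((55600 − 20) × 0.006) = 400 / 333.5 ≈ 1.20.

f/1.20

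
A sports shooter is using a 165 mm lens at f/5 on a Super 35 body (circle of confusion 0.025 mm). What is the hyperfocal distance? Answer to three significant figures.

218 m

Hyperfocal distance H = f²/(N·c) + f = 165²/(5 × 0.025) + 165 = 27225/0.125 + 165 ≈ 217965.0 mm ≈ 218 m.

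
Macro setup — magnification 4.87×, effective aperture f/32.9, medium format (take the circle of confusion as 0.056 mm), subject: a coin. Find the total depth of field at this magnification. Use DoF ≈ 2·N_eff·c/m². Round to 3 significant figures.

At magnification m, DoF ≈ 2·N_eff·c/m² = 2 × 32.9 × 0.056 / 4.87² = 3.685 / 23.72 ≈ 0.155 mm.

0.155 mm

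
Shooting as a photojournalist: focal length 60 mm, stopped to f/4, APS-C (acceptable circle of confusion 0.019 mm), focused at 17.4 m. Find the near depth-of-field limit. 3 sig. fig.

Hyperfocal distance H = f²/(N·c) + f = 60²/(4 × 0.019) + 60 = 3600/0.076 + 60 ≈ 47428.4 mm ≈ 47.43 m.
Near limit Dn = s·(H − f)/(H + s − 2f) = 17400 × (47428.4 − 60) / (47428.4 + 17400 − 2 × 60) = 17400 × 47368.4 / 64708.4 ≈ 12737 mm ≈ 12.7 m.

12.7 m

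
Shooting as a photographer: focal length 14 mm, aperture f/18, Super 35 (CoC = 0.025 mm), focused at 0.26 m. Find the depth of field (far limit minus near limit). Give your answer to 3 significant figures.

Hyperfocal distance H = f²/(N·c) + f = 14²/(18 × 0.025) + 14 = 196/0.45 + 14 ≈ 449.6 mm ≈ 0.450 m.
Near limit Dn = s·(H − f)/(H + s − 2f) = 260 × (449.6 − 14) / (449.6 + 260 − 2 × 14) = 260 × 435.6 / 681.6 ≈ 166.16 mm.
Far limit Df = s·(H − f)/(H − s) = 260 × (449.6 − 14) / (449.6 − 260) = 260 × 435.6 / 189.6 ≈ 597.42 mm.
Depth of field = Df − Dn = 597.42 − 166.16 ≈ 431.26 mm.

431 mm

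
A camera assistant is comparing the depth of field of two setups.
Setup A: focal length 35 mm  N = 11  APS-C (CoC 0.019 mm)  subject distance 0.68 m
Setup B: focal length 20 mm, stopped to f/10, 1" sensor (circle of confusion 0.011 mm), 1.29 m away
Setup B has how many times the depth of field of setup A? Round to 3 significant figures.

6.77

Setup A: H = 35²/(11×0.019) + 35 ≈ 5896.2 mm; DoF = Df − Dn = 764.08 − 612.59 ≈ 151.49 mm.
Setup B: H = 20²/(10×0.011) + 20 ≈ 3656.4 mm; DoF = Df − Dn = 1982.3 − 956.1 ≈ 1026.2 mm.
Ratio = 1026.2 / 151.49 ≈ 6.77.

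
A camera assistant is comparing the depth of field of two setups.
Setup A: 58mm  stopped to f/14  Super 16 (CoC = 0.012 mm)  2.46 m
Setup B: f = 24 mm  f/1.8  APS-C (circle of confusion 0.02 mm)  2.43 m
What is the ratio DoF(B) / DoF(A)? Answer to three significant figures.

Setup A: H = 58²/(14×0.012) + 58 ≈ 20081.8 mm; DoF = Df − Dn = 2795.32 − 2196.51 ≈ 598.81 mm.
Setup B: H = 24²/(1.8×0.02) + 24 ≈ 16024.0 mm; DoF = Df − Dn = 2860.09 − 2112.35 ≈ 747.74 mm.
Ratio = 747.74 / 598.81 ≈ 1.25.

1.25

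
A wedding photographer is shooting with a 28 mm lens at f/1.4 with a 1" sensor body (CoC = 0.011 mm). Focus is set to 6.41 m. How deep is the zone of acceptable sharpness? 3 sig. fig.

Hyperfocal distance H = f²/(N·c) + f = 28²/(1.4 × 0.011) + 28 = 784/0.0154 + 28 ≈ 50937.1 mm ≈ 50.94 m.
Near limit Dn = s·(H − f)/(H + s − 2f) = 6410 × (50937.1 − 28) / (50937.1 + 6410 − 2 × 28) = 6410 × 50909.1 / 57291.1 ≈ 5696.0 mm.
Far limit Df = s·(H − f)/(H − s) = 6410 × (50937.1 − 28) / (50937.1 − 6410) = 6410 × 50909.1 / 44527.1 ≈ 7328.7 mm.
Depth of field = Df − Dn = 7328.7 − 5696.0 ≈ 1632.7 mm ≈ 1.63 m.

1.63 m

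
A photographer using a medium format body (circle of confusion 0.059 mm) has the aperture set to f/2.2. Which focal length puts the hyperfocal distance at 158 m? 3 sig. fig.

From H = f²/(N·c) + f, with f ≪ H: f ≈ √(H·N·c) = √(158000 × 2.2 × 0.059) = √20508 ≈ 143.2 mm.
The +f correction barely moves this — solving exactly, f² + N·c·f − N·c·H = 0 ⇒ f = (−N·c + √((N·c)² + 4·N·c·H))/2 = (−0.1298 + √82034)/2 ≈ 143.14 mm, so f ≈ 143 mm.

143 mm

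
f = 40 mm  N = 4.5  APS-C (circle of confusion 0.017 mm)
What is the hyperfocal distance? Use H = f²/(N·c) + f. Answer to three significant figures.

Hyperfocal distance H = f²/(N·c) + f = 40²/(4.5 × 0.017) + 40 = 1600/0.0765 + 40 ≈ 20955.0 mm ≈ 21.0 m.

21.0 m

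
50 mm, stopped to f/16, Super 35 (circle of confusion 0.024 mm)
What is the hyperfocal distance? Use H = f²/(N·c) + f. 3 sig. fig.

Hyperfocal distance H = f²/(N·c) + f = 50²/(16 × 0.024) + 50 = 2500/0.384 + 50 ≈ 6560.4 mm ≈ 6.56 m.

6.56 m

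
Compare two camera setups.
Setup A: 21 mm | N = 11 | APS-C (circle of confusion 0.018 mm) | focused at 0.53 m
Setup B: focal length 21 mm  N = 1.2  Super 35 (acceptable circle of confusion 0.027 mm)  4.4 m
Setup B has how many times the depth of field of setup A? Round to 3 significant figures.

12.4

Setup A: H = 21²/(11×0.018) + 21 ≈ 2248.3 mm; DoF = Df − Dn = 687.00 − 431.41 ≈ 255.59 mm.
Setup B: H = 21²/(1.2×0.027) + 21 ≈ 13632.1 mm; DoF = Df − Dn = 6487.0 − 3329.0 ≈ 3158.0 mm.
Ratio = 3158.0 / 255.59 ≈ 12.4.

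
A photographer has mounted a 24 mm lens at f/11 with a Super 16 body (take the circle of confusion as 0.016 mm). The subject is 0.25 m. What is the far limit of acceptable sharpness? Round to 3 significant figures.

269 mm

Hyperfocal distance H = f²/(N·c) + f = 24²/(11 × 0.016) + 24 = 576/0.176 + 24 ≈ 3296.7 mm ≈ 3.297 m.
Far limit Df = s·(H − f)/(H − s) = 250 × (3296.7 − 24) / (3296.7 − 250) = 250 × 3272.7 / 3046.7 ≈ 268.54 mm.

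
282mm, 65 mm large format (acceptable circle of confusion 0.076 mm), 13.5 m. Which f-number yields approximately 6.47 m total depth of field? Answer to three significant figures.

Write h = H − f = f²/(N·c). The thin-lens limits are Dn = s·h/(h + (s−f)) and Df = s·h/(h − (s−f)), so DoF = Df − Dn = 2·s·(s−f)·h / (h² − (s−f)²).
That is a quadratic in h: DoF·h² − 2·s·(s−f)·h − DoF·(s−f)² = 0 ⇒ h = (s−f)·(s + √(s² + DoF²)) / DoF = 13218 × (13500 + √(13500² + 6470²)) / 6470 = 13218 × (13500 + 14970.3) / 6470 ≈ 58164 mm.
Then N = f²/(c·h) = 282² / (0.076 × 58164) = 79524 / 4420.5 ≈ 18.

f/18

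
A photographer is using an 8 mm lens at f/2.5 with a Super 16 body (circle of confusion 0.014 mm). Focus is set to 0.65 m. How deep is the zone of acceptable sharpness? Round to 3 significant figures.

Hyperfocal distance H = f²/(N·c) + f = 8²/(2.5 × 0.014) + 8 = 64/0.035 + 8 ≈ 1836.6 mm ≈ 1.837 m.
Near limit Dn = s·(H − f)/(H + s − 2f) = 650 × (1836.6 − 8) / (1836.6 + 650 − 2 × 8) = 650 × 1828.6 / 2470.6 ≈ 481.09 mm.
Far limit Df = s·(H − f)/(H − s) = 650 × (1836.6 − 8) / (1836.6 − 650) = 650 × 1828.6 / 1186.6 ≈ 1001.69 mm.
Depth of field = Df − Dn = 1001.69 − 481.09 ≈ 520.60 mm ≈ 0.521 m.

0.521 m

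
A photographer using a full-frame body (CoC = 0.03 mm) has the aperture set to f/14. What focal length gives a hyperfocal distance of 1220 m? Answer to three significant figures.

From H = f²/(N·c) + f, with f ≪ H: f ≈ √(H·N·c) = √(1220000 × 14 × 0.03) = √512400 ≈ 715.8 mm.
The +f correction barely moves this — solving exactly, f² + N·c·f − N·c·H = 0 ⇒ f = (−N·c + √((N·c)² + 4·N·c·H))/2 = (−0.42 + √2049600)/2 ≈ 715.61 mm, so f ≈ 716 mm.

716 mm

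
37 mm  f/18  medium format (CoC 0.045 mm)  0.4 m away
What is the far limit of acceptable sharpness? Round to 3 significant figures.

Hyperfocal distance H = f²/(N·c) + f = 37²/(18 × 0.045) + 37 = 1369/0.81 + 37 ≈ 1727.1 mm ≈ 1.727 m.
Far limit Df = s·(H − f)/(H − s) = 400 × (1727.1 − 37) / (1727.1 − 400) = 400 × 1690.1 / 1327.1 ≈ 509.41 mm ≈ 0.509 m.

0.509 m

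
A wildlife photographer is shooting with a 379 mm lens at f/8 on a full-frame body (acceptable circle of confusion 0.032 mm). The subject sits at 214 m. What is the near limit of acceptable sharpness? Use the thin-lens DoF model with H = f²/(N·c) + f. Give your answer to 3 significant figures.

Hyperfocal distance H = f²/(N·c) + f = 379²/(8 × 0.032) + 379 = 143641/0.256 + 379 ≈ 561476.7 mm ≈ 561.5 m.
Near limit Dn = s·(H − f)/(H + s − 2f) = 214000 × (561476.7 − 379) / (561476.7 + 214000 − 2 × 379) = 214000 × 561097.7 / 774718.7 ≈ 154992 mm ≈ 155 m.

155 m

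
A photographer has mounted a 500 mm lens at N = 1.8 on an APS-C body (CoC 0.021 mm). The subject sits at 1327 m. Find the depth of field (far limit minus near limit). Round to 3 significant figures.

555 m

Hyperfocal distance H = f²/(N·c) + f = 500²/(1.8 × 0.021) + 500 = 250000/0.0378 + 500 ≈ 6614256.6 mm ≈ 6614 m.
Near limit Dn = s·(H − f)/(H + s − 2f) = 1327000 × (6614256.6 − 500) / (6614256.6 + 1327000 − 2 × 500) = 1327000 × 6613756.6 / 7940256.6 ≈ 1105311 mm.
Far limit Df = s·(H − f)/(H − s) = 1327000 × (6614256.6 − 500) / (6614256.6 − 1327000) = 1327000 × 6613756.6 / 5287256.6 ≈ 1659926 mm.
Depth of field = Df − Dn = 1659926 − 1105311 ≈ 554615 mm ≈ 555 m.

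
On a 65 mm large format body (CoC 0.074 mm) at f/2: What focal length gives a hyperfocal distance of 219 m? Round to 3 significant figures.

180 mm

From H = f²/(N·c) + f, with f ≪ H: f ≈ √(H·N·c) = √(219000 × 2 × 0.074) = √32412 ≈ 180.0 mm.
The +f correction barely moves this — solving exactly, f² + N·c·f − N·c·H = 0 ⇒ f = (−N·c + √((N·c)² + 4·N·c·H))/2 = (−0.148 + √129648)/2 ≈ 179.96 mm, so f ≈ 180 mm.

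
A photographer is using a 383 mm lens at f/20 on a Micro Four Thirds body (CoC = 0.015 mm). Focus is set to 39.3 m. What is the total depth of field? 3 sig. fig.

Hyperfocal distance H = f²/(N·c) + f = 383²/(20 × 0.015) + 383 = 146689/0.3 + 383 ≈ 489346.3 mm ≈ 489.3 m.
Near limit Dn = s·(H − f)/(H + s − 2f) = 39300 × (489346.3 − 383) / (489346.3 + 39300 − 2 × 383) = 39300 × 488963.3 / 527880.3 ≈ 36402.7 mm.
Far limit Df = s·(H − f)/(H − s) = 39300 × (489346.3 − 383) / (489346.3 − 39300) = 39300 × 488963.3 / 450046.3 ≈ 42698.4 mm.
Depth of field = Df − Dn = 42698.4 − 36402.7 ≈ 6295.7 mm ≈ 6.30 m.

6.30 m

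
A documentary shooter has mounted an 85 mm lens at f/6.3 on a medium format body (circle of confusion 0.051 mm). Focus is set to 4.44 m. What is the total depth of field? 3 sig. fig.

1.79 m

Hyperfocal distance H = f²/(N·c) + f = 85²/(6.3 × 0.051) + 85 = 7225/0.3213 + 85 ≈ 22571.8 mm ≈ 22.57 m.
Near limit Dn = s·(H − f)/(H + s − 2f) = 4440 × (22571.8 − 85) / (22571.8 + 4440 − 2 × 85) = 4440 × 22486.8 / 26841.8 ≈ 3719.6 mm.
Far limit Df = s·(H − f)/(H − s) = 4440 × (22571.8 − 85) / (22571.8 − 4440) = 4440 × 22486.8 / 18131.8 ≈ 5506.4 mm.
Depth of field = Df − Dn = 5506.4 − 3719.6 ≈ 1786.8 mm ≈ 1.79 m.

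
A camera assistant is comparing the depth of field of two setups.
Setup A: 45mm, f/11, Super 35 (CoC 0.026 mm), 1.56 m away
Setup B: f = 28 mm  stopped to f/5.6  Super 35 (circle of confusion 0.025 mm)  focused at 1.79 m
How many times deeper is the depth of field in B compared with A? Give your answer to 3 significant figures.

Setup A: H = 45²/(11×0.026) + 45 ≈ 7125.4 mm; DoF = Df − Dn = 1984.66 − 1285.04 ≈ 699.62 mm.
Setup B: H = 28²/(5.6×0.025) + 28 ≈ 5628.0 mm; DoF = Df − Dn = 2611.8 − 1361.6 ≈ 1250.2 mm.
Ratio = 1250.2 / 699.62 ≈ 1.79.

1.79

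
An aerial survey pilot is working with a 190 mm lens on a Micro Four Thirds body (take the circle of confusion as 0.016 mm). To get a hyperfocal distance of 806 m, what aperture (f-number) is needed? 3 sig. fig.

Rearrange H = f²/(N·c) + f for N: N = f² / ((H − f)·c).
N = 190² / ((806000 − 190) × 0.016) = 36100 / 12893 ≈ 2.80.

f/2.80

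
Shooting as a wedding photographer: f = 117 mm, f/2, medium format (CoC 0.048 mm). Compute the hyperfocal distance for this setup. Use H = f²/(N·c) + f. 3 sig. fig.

143 m

Hyperfocal distance H = f²/(N·c) + f = 117²/(2 × 0.048) + 117 = 13689/0.096 + 117 ≈ 142710.8 mm ≈ 143 m.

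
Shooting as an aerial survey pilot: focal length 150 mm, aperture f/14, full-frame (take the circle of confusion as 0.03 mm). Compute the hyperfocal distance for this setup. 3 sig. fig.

53.7 m

Hyperfocal distance H = f²/(N·c) + f = 150²/(14 × 0.03) + 150 = 22500/0.42 + 150 ≈ 53721.4 mm ≈ 53.7 m.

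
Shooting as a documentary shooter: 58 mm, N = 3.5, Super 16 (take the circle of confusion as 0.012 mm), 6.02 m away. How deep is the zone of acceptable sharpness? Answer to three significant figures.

Hyperfocal distance H = f²/(N·c) + f = 58²/(3.5 × 0.012) + 58 = 3364/0.042 + 58 ≈ 80153.2 mm ≈ 80.15 m.
Near limit Dn = s·(H − f)/(H + s − 2f) = 6020 × (80153.2 − 58) / (80153.2 + 6020 − 2 × 58) = 6020 × 80095.2 / 86057.2 ≈ 5602.94 mm.
Far limit Df = s·(H − f)/(H − s) = 6020 × (80153.2 − 58) / (80153.2 − 6020) = 6020 × 80095.2 / 74133.2 ≈ 6504.15 mm.
Depth of field = Df − Dn = 6504.15 − 5602.94 ≈ 901.21 mm ≈ 0.901 m.

0.901 m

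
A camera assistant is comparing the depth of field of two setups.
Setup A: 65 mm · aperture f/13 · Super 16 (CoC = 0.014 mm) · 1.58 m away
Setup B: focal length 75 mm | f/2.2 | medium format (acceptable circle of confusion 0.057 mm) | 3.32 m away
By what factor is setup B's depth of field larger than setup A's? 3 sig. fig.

2.33

Setup A: H = 65²/(13×0.014) + 65 ≈ 23279.3 mm; DoF = Df − Dn = 1690.31 − 1483.20 ≈ 207.11 mm.
Setup B: H = 75²/(2.2×0.057) + 75 ≈ 44931.5 mm; DoF = Df − Dn = 3578.90 − 3096.03 ≈ 482.87 mm.
Ratio = 482.87 / 207.11 ≈ 2.33.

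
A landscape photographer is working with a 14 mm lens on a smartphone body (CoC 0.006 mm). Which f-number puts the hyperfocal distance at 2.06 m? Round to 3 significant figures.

f/16

Rearrange H = f²/(N·c) + f for N: N = f² / ((H − f)·c).
N = 14² / ((2060 − 14) × 0.006) = 196 / 12.28 ≈ 16.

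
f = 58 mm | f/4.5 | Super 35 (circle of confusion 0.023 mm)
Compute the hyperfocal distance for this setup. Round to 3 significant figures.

Hyperfocal distance H = f²/(N·c) + f = 58²/(4.5 × 0.023) + 58 = 3364/0.1035 + 58 ≈ 32560.4 mm ≈ 32.6 m.

32.6 m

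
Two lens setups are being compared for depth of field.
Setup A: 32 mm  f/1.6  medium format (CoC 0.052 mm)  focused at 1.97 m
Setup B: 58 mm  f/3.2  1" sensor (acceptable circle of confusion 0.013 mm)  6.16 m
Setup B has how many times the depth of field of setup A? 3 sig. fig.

Setup A: H = 32²/(1.6×0.052) + 32 ≈ 12339.7 mm; DoF = Df − Dn = 2338.17 − 1702.00 ≈ 636.17 mm.
Setup B: H = 58²/(3.2×0.013) + 58 ≈ 80923.4 mm; DoF = Df − Dn = 6662.76 − 5727.79 ≈ 934.97 mm.
Ratio = 934.97 / 636.17 ≈ 1.47.

1.47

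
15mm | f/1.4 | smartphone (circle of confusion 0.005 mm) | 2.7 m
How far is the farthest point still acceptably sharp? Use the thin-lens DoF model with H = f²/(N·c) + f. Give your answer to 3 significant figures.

Hyperfocal distance H = f²/(N·c) + f = 15²/(1.4 × 0.005) + 15 = 225/0.007 + 15 ≈ 32157.9 mm ≈ 32.16 m.
Far limit Df = s·(H − f)/(H − s) = 2700 × (32157.9 − 15) / (32157.9 − 2700) = 2700 × 32142.9 / 29457.9 ≈ 2946.1 mm ≈ 2.95 m.

2.95 m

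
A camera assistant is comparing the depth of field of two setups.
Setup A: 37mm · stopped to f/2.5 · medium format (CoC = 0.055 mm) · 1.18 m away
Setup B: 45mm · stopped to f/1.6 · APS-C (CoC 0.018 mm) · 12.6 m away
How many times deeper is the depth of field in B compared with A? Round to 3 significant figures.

16.9

Setup A: H = 37²/(2.5×0.055) + 37 ≈ 9993.4 mm; DoF = Df − Dn = 1333.03 − 1058.48 ≈ 274.55 mm.
Setup B: H = 45²/(1.6×0.018) + 45 ≈ 70357.5 mm; DoF = Df − Dn = 15338.9 − 10691.0 ≈ 4647.9 mm.
Ratio = 4647.9 / 274.55 ≈ 16.9.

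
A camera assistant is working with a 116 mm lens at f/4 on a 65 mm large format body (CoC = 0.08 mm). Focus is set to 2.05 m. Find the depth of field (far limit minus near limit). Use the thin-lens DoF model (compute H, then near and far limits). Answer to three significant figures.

189 mm

Hyperfocal distance H = f²/(N·c) + f = 116²/(4 × 0.08) + 116 = 13456/0.32 + 116 ≈ 42166.0 mm ≈ 42.17 m.
Near limit Dn = s·(H − f)/(H + s − 2f) = 2050 × (42166.0 − 116) / (42166.0 + 2050 − 2 × 116) = 2050 × 42050.0 / 43984.0 ≈ 1959.86 mm.
Far limit Df = s·(H − f)/(H − s) = 2050 × (42166.0 − 116) / (42166.0 − 2050) = 2050 × 42050.0 / 40116.0 ≈ 2148.83 mm.
Depth of field = Df − Dn = 2148.83 − 1959.86 ≈ 188.97 mm.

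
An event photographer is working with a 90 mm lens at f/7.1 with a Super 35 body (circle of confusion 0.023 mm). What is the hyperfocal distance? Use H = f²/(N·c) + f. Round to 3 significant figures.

49.7 m

Hyperfocal distance H = f²/(N·c) + f = 90²/(7.1 × 0.023) + 90 = 8100/0.1633 + 90 ≈ 49692.0 mm ≈ 49.7 m.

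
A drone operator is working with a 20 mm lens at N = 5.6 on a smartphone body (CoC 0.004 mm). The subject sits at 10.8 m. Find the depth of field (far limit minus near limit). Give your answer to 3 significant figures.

Hyperfocal distance H = f²/(N·c) + f = 20²/(5.6 × 0.004) + 20 = 400/0.0224 + 20 ≈ 17877.1 mm ≈ 17.88 m.
Near limit Dn = s·(H − f)/(H + s − 2f) = 10800 × (17877.1 − 20) / (17877.1 + 10800 − 2 × 20) = 10800 × 17857.1 / 28637.1 ≈ 6735 mm.
Far limit Df = s·(H − f)/(H − s) = 10800 × (17877.1 − 20) / (17877.1 − 10800) = 10800 × 17857.1 / 7077.1 ≈ 27251 mm.
Depth of field = Df − Dn = 27251 − 6735 ≈ 20516 mm ≈ 20.5 m.

20.5 m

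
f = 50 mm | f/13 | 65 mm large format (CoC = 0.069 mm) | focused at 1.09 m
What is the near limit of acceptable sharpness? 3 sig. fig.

0.794 m

Hyperfocal distance H = f²/(N·c) + f = 50²/(13 × 0.069) + 50 = 2500/0.897 + 50 ≈ 2837.1 mm ≈ 2.837 m.
Near limit Dn = s·(H − f)/(H + s − 2f) = 1090 × (2837.1 − 50) / (2837.1 + 1090 − 2 × 50) = 1090 × 2787.1 / 3827.1 ≈ 793.79 mm ≈ 0.794 m.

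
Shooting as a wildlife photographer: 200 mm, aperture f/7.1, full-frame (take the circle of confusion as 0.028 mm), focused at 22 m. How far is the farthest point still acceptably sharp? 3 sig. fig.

24.7 m

Hyperfocal distance H = f²/(N·c) + f = 200²/(7.1 × 0.028) + 200 = 40000/0.1988 + 200 ≈ 201407.2 mm ≈ 201.4 m.
Far limit Df = s·(H − f)/(H − s) = 22000 × (201407.2 − 200) / (201407.2 − 22000) = 22000 × 201207.2 / 179407.2 ≈ 24673 mm ≈ 24.7 m.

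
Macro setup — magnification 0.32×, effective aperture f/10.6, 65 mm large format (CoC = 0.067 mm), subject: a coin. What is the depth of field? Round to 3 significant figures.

At magnification m, DoF ≈ 2·N_eff·c/m² = 2 × 10.6 × 0.067 / 0.32² = 1.42 / 0.1024 ≈ 13.9 mm.

13.9 mm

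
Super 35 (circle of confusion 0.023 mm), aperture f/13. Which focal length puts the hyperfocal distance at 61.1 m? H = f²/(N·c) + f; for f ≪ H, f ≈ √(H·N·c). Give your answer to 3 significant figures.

From H = f²/(N·c) + f, with f ≪ H: f ≈ √(H·N·c) = √(61100 × 13 × 0.023) = √18269 ≈ 135.2 mm.
The +f correction barely moves this — solving exactly, f² + N·c·f − N·c·H = 0 ⇒ f = (−N·c + √((N·c)² + 4·N·c·H))/2 = (−0.299 + √73076)/2 ≈ 135.01 mm, so f ≈ 135 mm.

135 mm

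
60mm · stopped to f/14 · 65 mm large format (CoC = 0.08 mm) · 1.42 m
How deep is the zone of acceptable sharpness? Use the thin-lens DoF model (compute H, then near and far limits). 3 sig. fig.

Hyperfocal distance H = f²/(N·c) + f = 60²/(14 × 0.08) + 60 = 3600/1.12 + 60 ≈ 3274.3 mm ≈ 3.274 m.
Near limit Dn = s·(H − f)/(H + s − 2f) = 1420 × (3274.3 − 60) / (3274.3 + 1420 − 2 × 60) = 1420 × 3214.3 / 4574.3 ≈ 997.8 mm.
Far limit Df = s·(H − f)/(H − s) = 1420 × (3274.3 − 60) / (3274.3 − 1420) = 1420 × 3214.3 / 1854.3 ≈ 2461.5 mm.
Depth of field = Df − Dn = 2461.5 − 997.8 ≈ 1463.7 mm ≈ 1.46 m.

1.46 m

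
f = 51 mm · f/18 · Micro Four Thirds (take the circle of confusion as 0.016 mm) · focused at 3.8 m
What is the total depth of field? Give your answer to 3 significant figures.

Hyperfocal distance H = f²/(N·c) + f = 51²/(18 × 0.016) + 51 = 2601/0.288 + 51 ≈ 9082.2 mm ≈ 9.082 m.
Near limit Dn = s·(H − f)/(H + s − 2f) = 3800 × (9082.2 − 51) / (9082.2 + 3800 − 2 × 51) = 3800 × 9031.2 / 12780.2 ≈ 2685.3 mm.
Far limit Df = s·(H − f)/(H − s) = 3800 × (9082.2 − 51) / (9082.2 − 3800) = 3800 × 9031.2 / 5282.2 ≈ 6497.0 mm.
Depth of field = Df − Dn = 6497.0 − 2685.3 ≈ 3811.7 mm ≈ 3.81 m.

3.81 m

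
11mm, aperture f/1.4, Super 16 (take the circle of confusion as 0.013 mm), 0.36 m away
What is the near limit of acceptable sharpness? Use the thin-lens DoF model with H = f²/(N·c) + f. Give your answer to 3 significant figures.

342 mm

Hyperfocal distance H = f²/(N·c) + f = 11²/(1.4 × 0.013) + 11 = 121/0.0182 + 11 ≈ 6659.4 mm ≈ 6.659 m.
Near limit Dn = s·(H − f)/(H + s − 2f) = 360 × (6659.4 − 11) / (6659.4 + 360 − 2 × 11) = 360 × 6648.4 / 6997.4 ≈ 342.04 mm.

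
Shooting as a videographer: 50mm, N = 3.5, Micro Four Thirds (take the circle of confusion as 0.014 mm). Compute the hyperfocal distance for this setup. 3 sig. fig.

51.1 m

Hyperfocal distance H = f²/(N·c) + f = 50²/(3.5 × 0.014) + 50 = 2500/0.049 + 50 ≈ 51070.4 mm ≈ 51.1 m.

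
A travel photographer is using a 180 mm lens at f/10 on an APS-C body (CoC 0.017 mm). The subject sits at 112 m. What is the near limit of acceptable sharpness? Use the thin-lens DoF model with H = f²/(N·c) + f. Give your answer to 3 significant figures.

Hyperfocal distance H = f²/(N·c) + f = 180²/(10 × 0.017) + 180 = 32400/0.17 + 180 ≈ 190768.2 mm ≈ 190.8 m.
Near limit Dn = s·(H − f)/(H + s − 2f) = 112000 × (190768.2 − 180) / (190768.2 + 112000 − 2 × 180) = 112000 × 190588.2 / 302408.2 ≈ 70586 mm ≈ 70.6 m.

70.6 m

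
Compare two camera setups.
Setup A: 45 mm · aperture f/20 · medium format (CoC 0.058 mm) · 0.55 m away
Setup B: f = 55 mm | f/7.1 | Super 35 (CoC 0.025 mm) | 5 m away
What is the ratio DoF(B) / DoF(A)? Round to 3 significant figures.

9.12

Setup A: H = 45²/(20×0.058) + 45 ≈ 1790.7 mm; DoF = Df − Dn = 773.87 − 426.59 ≈ 347.28 mm.
Setup B: H = 55²/(7.1×0.025) + 55 ≈ 17097.3 mm; DoF = Df − Dn = 7043.9 − 3875.5 ≈ 3168.4 mm.
Ratio = 3168.4 / 347.28 ≈ 9.12.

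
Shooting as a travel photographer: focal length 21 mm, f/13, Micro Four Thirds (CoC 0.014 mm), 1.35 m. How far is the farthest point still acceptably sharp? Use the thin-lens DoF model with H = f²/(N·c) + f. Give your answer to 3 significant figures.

2.99 m

Hyperfocal distance H = f²/(N·c) + f = 21²/(13 × 0.014) + 21 = 441/0.182 + 21 ≈ 2444.1 mm ≈ 2.444 m.
Far limit Df = s·(H − f)/(H − s) = 1350 × (2444.1 − 21) / (2444.1 − 1350) = 1350 × 2423.1 / 1094.1 ≈ 2989.9 mm ≈ 2.99 m.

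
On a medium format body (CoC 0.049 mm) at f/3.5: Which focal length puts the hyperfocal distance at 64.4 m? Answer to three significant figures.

105 mm

From H = f²/(N·c) + f, with f ≪ H: f ≈ √(H·N·c) = √(64400 × 3.5 × 0.049) = √11045 ≈ 105.1 mm.
The +f correction barely moves this — solving exactly, f² + N·c·f − N·c·H = 0 ⇒ f = (−N·c + √((N·c)² + 4·N·c·H))/2 = (−0.1715 + √44178)/2 ≈ 105.01 mm, so f ≈ 105 mm.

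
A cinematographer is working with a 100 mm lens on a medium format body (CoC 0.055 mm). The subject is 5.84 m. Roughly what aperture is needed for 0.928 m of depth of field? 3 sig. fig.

f/2.50

Write h = H − f = f²/(N·c). The thin-lens limits are Dn = s·h/(h + (s−f)) and Df = s·h/(h − (s−f)), so DoF = Df − Dn = 2·s·(s−f)·h / (h² − (s−f)²).
That is a quadratic in h: DoF·h² − 2·s·(s−f)·h − DoF·(s−f)² = 0 ⇒ h = (s−f)·(s + √(s² + DoF²)) / DoF = 5740 × (5840 + √(5840² + 928²)) / 928 = 5740 × (5840 + 5913.27) / 928 ≈ 72698 mm.
Then N = f²/(c·h) = 100² / (0.055 × 72698) = 10000 / 3998.4 ≈ 2.50.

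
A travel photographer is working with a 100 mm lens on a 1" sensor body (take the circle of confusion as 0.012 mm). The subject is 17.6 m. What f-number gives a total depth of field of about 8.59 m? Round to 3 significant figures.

Write h = H − f = f²/(N·c). The thin-lens limits are Dn = s·h/(h + (s−f)) and Df = s·h/(h − (s−f)), so DoF = Df − Dn = 2·s·(s−f)·h / (h² − (s−f)²).
That is a quadratic in h: DoF·h² − 2·s·(s−f)·h − DoF·(s−f)² = 0 ⇒ h = (s−f)·(s + √(s² + DoF²)) / DoF = 17500 × (17600 + √(17600² + 8590²)) / 8590 = 17500 × (17600 + 19584.4) / 8590 ≈ 75754 mm.
Then N = f²/(c·h) = 100² / (0.012 × 75754) = 10000 / 909.05 ≈ 11.

f/11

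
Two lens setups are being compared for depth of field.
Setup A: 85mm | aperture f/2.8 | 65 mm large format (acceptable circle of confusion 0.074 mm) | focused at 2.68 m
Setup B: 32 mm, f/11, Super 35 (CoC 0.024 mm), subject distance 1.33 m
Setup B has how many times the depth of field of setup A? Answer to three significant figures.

Setup A: H = 85²/(2.8×0.074) + 85 ≈ 34954.7 mm; DoF = Df − Dn = 2895.48 − 2494.37 ≈ 401.11 mm.
Setup B: H = 32²/(11×0.024) + 32 ≈ 3910.8 mm; DoF = Df − Dn = 1998.9 − 996.5 ≈ 1002.4 mm.
Ratio = 1002.4 / 401.11 ≈ 2.50.

2.50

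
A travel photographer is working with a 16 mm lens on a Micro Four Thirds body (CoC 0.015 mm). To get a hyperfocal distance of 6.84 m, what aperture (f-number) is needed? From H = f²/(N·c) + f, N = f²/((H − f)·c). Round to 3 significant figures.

Rearrange H = f²/(N·c) + f for N: N = f² / ((H − f)·c).
N = 16² / ((6840 − 16) × 0.015) = 256 / 102.4 ≈ 2.50.

f/2.50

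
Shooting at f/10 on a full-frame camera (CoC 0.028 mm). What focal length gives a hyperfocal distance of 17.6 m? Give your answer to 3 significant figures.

70.1 mm

From H = f²/(N·c) + f, with f ≪ H: f ≈ √(H·N·c) = √(17600 × 10 × 0.028) = √4928.0 ≈ 70.20 mm.
Exact: f² + N·c·f − N·c·H = 0 ⇒ f = (−N·c + √((N·c)² + 4·N·c·H))/2 = (−0.28 + √19712)/2 ≈ 70.060 mm ≈ 70.1 mm.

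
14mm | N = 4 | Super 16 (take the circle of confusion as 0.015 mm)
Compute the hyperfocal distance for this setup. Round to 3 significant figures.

3.28 m

Hyperfocal distance H = f²/(N·c) + f = 14²/(4 × 0.015) + 14 = 196/0.06 + 14 ≈ 3280.7 mm ≈ 3.28 m.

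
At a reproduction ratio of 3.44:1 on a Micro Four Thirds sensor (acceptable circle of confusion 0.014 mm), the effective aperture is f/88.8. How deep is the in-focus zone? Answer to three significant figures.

0.210 mm

At magnification m, DoF ≈ 2·N_eff·c/m² = 2 × 88.8 × 0.014 / 3.44² = 2.486 / 11.83 ≈ 0.21 mm.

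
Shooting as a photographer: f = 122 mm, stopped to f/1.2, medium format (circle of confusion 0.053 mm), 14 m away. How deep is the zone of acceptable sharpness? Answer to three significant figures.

Hyperfocal distance H = f²/(N·c) + f = 122²/(1.2 × 0.053) + 122 = 14884/0.0636 + 122 ≈ 234147.2 mm ≈ 234.1 m.
Near limit Dn = s·(H − f)/(H + s − 2f) = 14000 × (234147.2 − 122) / (234147.2 + 14000 − 2 × 122) = 14000 × 234025.2 / 247903.2 ≈ 13216.3 mm.
Far limit Df = s·(H − f)/(H − s) = 14000 × (234147.2 − 122) / (234147.2 − 14000) = 14000 × 234025.2 / 220147.2 ≈ 14882.6 mm.
Depth of field = Df − Dn = 14882.6 − 13216.3 ≈ 1666.3 mm ≈ 1.67 m.

1.67 m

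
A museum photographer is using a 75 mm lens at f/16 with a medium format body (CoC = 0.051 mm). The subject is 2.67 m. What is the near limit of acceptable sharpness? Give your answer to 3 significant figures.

1.94 m

Hyperfocal distance H = f²/(N·c) + f = 75²/(16 × 0.051) + 75 = 5625/0.816 + 75 ≈ 6968.4 mm ≈ 6.968 m.
Near limit Dn = s·(H − f)/(H + s − 2f) = 2670 × (6968.4 − 75) / (6968.4 + 2670 − 2 × 75) = 2670 × 6893.4 / 9488.4 ≈ 1939.8 mm ≈ 1.94 m.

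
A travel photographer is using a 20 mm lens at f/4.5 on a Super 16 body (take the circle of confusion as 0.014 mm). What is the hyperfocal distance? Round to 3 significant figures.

Hyperfocal distance H = f²/(N·c) + f = 20²/(4.5 × 0.014) + 20 = 400/0.063 + 20 ≈ 6369.2 mm ≈ 6.37 m.

6.37 m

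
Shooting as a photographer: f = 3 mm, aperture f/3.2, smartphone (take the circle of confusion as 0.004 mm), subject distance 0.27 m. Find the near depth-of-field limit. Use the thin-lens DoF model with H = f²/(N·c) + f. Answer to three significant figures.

196 mm

Hyperfocal distance H = f²/(N·c) + f = 3²/(3.2 × 0.004) + 3 = 9/0.0128 + 3 ≈ 706.1 mm ≈ 0.706 m.
Near limit Dn = s·(H − f)/(H + s − 2f) = 270 × (706.1 − 3) / (706.1 + 270 − 2 × 3) = 270 × 703.1 / 970.1 ≈ 195.69 mm.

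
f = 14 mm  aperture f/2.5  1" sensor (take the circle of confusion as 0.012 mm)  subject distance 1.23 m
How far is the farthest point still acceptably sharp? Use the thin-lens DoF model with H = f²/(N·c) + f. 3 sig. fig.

Hyperfocal distance H = f²/(N·c) + f = 14²/(2.5 × 0.012) + 14 = 196/0.03 + 14 ≈ 6547.3 mm ≈ 6.547 m.
Far limit Df = s·(H − f)/(H − s) = 1230 × (6547.3 − 14) / (6547.3 − 1230) = 1230 × 6533.3 / 5317.3 ≈ 1511.3 mm ≈ 1.51 m.

1.51 m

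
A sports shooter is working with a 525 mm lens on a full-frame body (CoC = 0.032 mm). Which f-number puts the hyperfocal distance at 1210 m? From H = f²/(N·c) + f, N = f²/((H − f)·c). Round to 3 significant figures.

f/7.12

Rearrange H = f²/(N·c) + f for N: N = f² / ((H − f)·c).
N = 525² / ((1210000 − 525) × 0.032) = 275625 / 38703 ≈ 7.12.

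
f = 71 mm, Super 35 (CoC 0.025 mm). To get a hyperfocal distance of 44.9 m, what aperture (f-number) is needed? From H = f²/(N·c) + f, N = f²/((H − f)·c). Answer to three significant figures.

f/4.50

Rearrange H = f²/(N·c) + f for N: N = f² / ((H − f)·c).
N = 71² / ((44900 − 71) × 0.025) = 5041 / 1121 ≈ 4.50.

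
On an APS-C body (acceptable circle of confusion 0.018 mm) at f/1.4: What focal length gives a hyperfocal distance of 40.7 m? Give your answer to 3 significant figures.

32.0 mm

From H = f²/(N·c) + f, with f ≪ H: f ≈ √(H·N·c) = √(40700 × 1.4 × 0.018) = √1025.6 ≈ 32.03 mm.
The +f correction barely moves this — solving exactly, f² + N·c·f − N·c·H = 0 ⇒ f = (−N·c + √((N·c)² + 4·N·c·H))/2 = (−0.0252 + √4102.6)/2 ≈ 32.013 mm, so f ≈ 32.0 mm.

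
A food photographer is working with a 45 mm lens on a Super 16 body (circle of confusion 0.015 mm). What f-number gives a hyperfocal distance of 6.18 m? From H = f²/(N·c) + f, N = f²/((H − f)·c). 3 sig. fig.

Rearrange H = f²/(N·c) + f for N: N = f² / ((H − f)·c).
N = 45² / ((6180 − 45) × 0.015) = 2025 / 92.02 ≈ 22.

f/22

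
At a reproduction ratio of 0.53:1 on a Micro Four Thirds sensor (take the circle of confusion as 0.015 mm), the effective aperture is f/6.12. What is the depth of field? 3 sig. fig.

At magnification m, DoF ≈ 2·N_eff·c/m² = 2 × 6.12 × 0.015 / 0.53² = 0.1836 / 0.2809 ≈ 0.654 mm.

0.654 mm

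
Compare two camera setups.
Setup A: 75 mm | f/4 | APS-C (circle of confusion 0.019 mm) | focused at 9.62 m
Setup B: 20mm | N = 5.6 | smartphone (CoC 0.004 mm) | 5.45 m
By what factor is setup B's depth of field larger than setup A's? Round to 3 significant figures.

Setup A: H = 75²/(4×0.019) + 75 ≈ 74088.2 mm; DoF = Df − Dn = 11044.3 − 8521.1 ≈ 2523.2 mm.
Setup B: H = 20²/(5.6×0.004) + 20 ≈ 17877.1 mm; DoF = Df − Dn = 7831.4 − 4179.2 ≈ 3652.2 mm.
Ratio = 3652.2 / 2523.2 ≈ 1.45.

1.45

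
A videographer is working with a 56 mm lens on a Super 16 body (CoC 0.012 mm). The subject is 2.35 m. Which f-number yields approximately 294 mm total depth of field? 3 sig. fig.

Write h = H − f = f²/(N·c). The thin-lens limits are Dn = s·h/(h + (s−f)) and Df = s·h/(h − (s−f)), so DoF = Df − Dn = 2·s·(s−f)·h / (h² − (s−f)²).
That is a quadratic in h: DoF·h² − 2·s·(s−f)·h − DoF·(s−f)² = 0 ⇒ h = (s−f)·(s + √(s² + DoF²)) / DoF = 2294 × (2350 + √(2350² + 294²)) / 294 = 2294 × (2350 + 2368.32) / 294 ≈ 36816 mm.
Then N = f²/(c·h) = 56² / (0.012 × 36816) = 3136 / 441.79 ≈ 7.10.

f/7.10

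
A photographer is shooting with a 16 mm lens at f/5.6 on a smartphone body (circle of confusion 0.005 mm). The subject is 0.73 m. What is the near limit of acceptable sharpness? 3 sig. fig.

Hyperfocal distance H = f²/(N·c) + f = 16²/(5.6 × 0.005) + 16 = 256/0.028 + 16 ≈ 9158.9 mm ≈ 9.159 m.
Near limit Dn = s·(H − f)/(H + s − 2f) = 730 × (9158.9 − 16) / (9158.9 + 730 − 2 × 16) = 730 × 9142.9 / 9856.9 ≈ 677.12 mm ≈ 0.677 m.

0.677 m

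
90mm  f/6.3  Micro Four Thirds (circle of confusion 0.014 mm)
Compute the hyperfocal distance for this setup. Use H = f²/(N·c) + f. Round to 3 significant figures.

Hyperfocal distance H = f²/(N·c) + f = 90²/(6.3 × 0.014) + 90 = 8100/0.0882 + 90 ≈ 91926.7 mm ≈ 91.9 m.

91.9 m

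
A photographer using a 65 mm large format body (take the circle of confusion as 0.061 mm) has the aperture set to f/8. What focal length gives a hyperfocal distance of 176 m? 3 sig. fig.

293 mm

From H = f²/(N·c) + f, with f ≪ H: f ≈ √(H·N·c) = √(176000 × 8 × 0.061) = √85888 ≈ 293.1 mm.
The +f correction barely moves this — solving exactly, f² + N·c·f − N·c·H = 0 ⇒ f = (−N·c + √((N·c)² + 4·N·c·H))/2 = (−0.488 + √343552)/2 ≈ 292.82 mm, so f ≈ 293 mm.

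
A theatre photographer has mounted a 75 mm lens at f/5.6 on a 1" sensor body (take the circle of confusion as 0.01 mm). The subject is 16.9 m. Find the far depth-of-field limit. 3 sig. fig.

20.3 m

Hyperfocal distance H = f²/(N·c) + f = 75²/(5.6 × 0.01) + 75 = 5625/0.056 + 75 ≈ 100521.4 mm ≈ 100.5 m.
Far limit Df = s·(H − f)/(H − s) = 16900 × (100521.4 − 75) / (100521.4 − 16900) = 16900 × 100446.4 / 83621.4 ≈ 20300 mm ≈ 20.3 m.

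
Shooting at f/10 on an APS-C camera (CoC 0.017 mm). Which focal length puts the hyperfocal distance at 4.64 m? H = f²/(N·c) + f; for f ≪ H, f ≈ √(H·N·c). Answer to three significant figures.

28.0 mm

From H = f²/(N·c) + f, with f ≪ H: f ≈ √(H·N·c) = √(4640 × 10 × 0.017) = √788.80 ≈ 28.09 mm.
Exact: f² + N·c·f − N·c·H = 0 ⇒ f = (−N·c + √((N·c)² + 4·N·c·H))/2 = (−0.17 + √3155.2)/2 ≈ 28.001 mm ≈ 28.0 mm.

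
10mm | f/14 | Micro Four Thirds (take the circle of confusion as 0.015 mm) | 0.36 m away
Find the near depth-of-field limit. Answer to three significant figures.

Hyperfocal distance H = f²/(N·c) + f = 10²/(14 × 0.015) + 10 = 100/0.21 + 10 ≈ 486.2 mm ≈ 0.486 m.
Near limit Dn = s·(H − f)/(H + s − 2f) = 360 × (486.2 − 10) / (486.2 + 360 − 2 × 10) = 360 × 476.2 / 826.2 ≈ 207.49 mm.

207 mm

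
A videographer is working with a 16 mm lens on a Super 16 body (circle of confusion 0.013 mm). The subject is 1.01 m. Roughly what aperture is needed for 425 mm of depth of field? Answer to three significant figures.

Write h = H − f = f²/(N·c). The thin-lens limits are Dn = s·h/(h + (s−f)) and Df = s·h/(h − (s−f)), so DoF = Df − Dn = 2·s·(s−f)·h / (h² − (s−f)²).
That is a quadratic in h: DoF·h² − 2·s·(s−f)·h − DoF·(s−f)² = 0 ⇒ h = (s−f)·(s + √(s² + DoF²)) / DoF = 994 × (1010 + √(1010² + 425²)) / 425 = 994 × (1010 + 1095.78) / 425 ≈ 4925.0 mm.
Then N = f²/(c·h) = 16² / (0.013 × 4925.0) = 256 / 64.025 ≈ 4.

f/4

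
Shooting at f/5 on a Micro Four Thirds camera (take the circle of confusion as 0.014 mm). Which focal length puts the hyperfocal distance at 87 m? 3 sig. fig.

From H = f²/(N·c) + f, with f ≪ H: f ≈ √(H·N·c) = √(87000 × 5 × 0.014) = √6090.0 ≈ 78.04 mm.
The +f correction barely moves this — solving exactly, f² + N·c·f − N·c·H = 0 ⇒ f = (−N·c + √((N·c)² + 4·N·c·H))/2 = (−0.07 + √24360)/2 ≈ 78.003 mm, so f ≈ 78.0 mm.

78.0 mm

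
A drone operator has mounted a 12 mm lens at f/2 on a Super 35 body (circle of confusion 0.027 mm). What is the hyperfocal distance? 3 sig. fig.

Hyperfocal distance H = f²/(N·c) + f = 12²/(2 × 0.027) + 12 = 144/0.054 + 12 ≈ 2678.7 mm ≈ 2.68 m.

2.68 m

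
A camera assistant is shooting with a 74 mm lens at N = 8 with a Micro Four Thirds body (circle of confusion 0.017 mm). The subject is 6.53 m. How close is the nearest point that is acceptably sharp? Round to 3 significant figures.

Hyperfocal distance H = f²/(N·c) + f = 74²/(8 × 0.017) + 74 = 5476/0.136 + 74 ≈ 40338.7 mm ≈ 40.34 m.
Near limit Dn = s·(H − f)/(H + s − 2f) = 6530 × (40338.7 − 74) / (40338.7 + 6530 − 2 × 74) = 6530 × 40264.7 / 46720.7 ≈ 5627.7 mm ≈ 5.63 m.

5.63 m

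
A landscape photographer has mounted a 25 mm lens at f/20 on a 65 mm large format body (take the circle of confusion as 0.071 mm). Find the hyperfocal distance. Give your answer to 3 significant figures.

Hyperfocal distance H = f²/(N·c) + f = 25²/(20 × 0.071) + 25 = 625/1.42 + 25 ≈ 465.1 mm ≈ 0.465 m.

465 mm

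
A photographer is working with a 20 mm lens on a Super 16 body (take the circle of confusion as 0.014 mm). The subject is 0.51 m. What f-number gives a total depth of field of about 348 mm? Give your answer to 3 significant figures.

f/18

Write h = H − f = f²/(N·c). The thin-lens limits are Dn = s·h/(h + (s−f)) and Df = s·h/(h − (s−f)), so DoF = Df − Dn = 2·s·(s−f)·h / (h² − (s−f)²).
That is a quadratic in h: DoF·h² − 2·s·(s−f)·h − DoF·(s−f)² = 0 ⇒ h = (s−f)·(s + √(s² + DoF²)) / DoF = 490 × (510 + √(510² + 348²)) / 348 = 490 × (510 + 617.417) / 348 ≈ 1587.5 mm.
Then N = f²/(c·h) = 20² / (0.014 × 1587.5) = 400 / 22.224 ≈ 18.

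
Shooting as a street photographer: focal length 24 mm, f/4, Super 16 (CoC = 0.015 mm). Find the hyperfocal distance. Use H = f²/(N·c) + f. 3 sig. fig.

Hyperfocal distance H = f²/(N·c) + f = 24²/(4 × 0.015) + 24 = 576/0.06 + 24 ≈ 9624.0 mm ≈ 9.62 m.

9.62 m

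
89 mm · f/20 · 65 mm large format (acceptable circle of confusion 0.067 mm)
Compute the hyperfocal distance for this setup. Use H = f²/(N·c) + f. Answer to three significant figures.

6.00 m

Hyperfocal distance H = f²/(N·c) + f = 89²/(20 × 0.067) + 89 = 7921/1.34 + 89 ≈ 6000.2 mm ≈ 6.00 m.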